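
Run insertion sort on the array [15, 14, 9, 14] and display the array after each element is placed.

First element 15 is already 'sorted'
Insert 14: shifted 1 elements -> [14, 15, 9, 14]
Insert 9: shifted 2 elements -> [9, 14, 15, 14]
Insert 14: shifted 1 elements -> [9, 14, 14, 15]


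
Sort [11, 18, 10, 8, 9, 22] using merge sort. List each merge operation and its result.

Divide and conquer:
  Merge [18] + [10] -> [10, 18]
  Merge [11] + [10, 18] -> [10, 11, 18]
  Merge [9] + [22] -> [9, 22]
  Merge [8] + [9, 22] -> [8, 9, 22]
  Merge [10, 11, 18] + [8, 9, 22] -> [8, 9, 10, 11, 18, 22]


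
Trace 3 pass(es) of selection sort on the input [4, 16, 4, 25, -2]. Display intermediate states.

Pass 1: Select minimum -2 at index 4, swap -> [-2, 16, 4, 25, 4]
Pass 2: Select minimum 4 at index 2, swap -> [-2, 4, 16, 25, 4]
Pass 3: Select minimum 4 at index 4, swap -> [-2, 4, 4, 25, 16]


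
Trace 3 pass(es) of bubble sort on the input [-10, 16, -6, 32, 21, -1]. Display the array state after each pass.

After pass 1: [-10, -6, 16, 21, -1, 32] (3 swaps)
After pass 2: [-10, -6, 16, -1, 21, 32] (1 swaps)
After pass 3: [-10, -6, -1, 16, 21, 32] (1 swaps)
Total swaps: 5


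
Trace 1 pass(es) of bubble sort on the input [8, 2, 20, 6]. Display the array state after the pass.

After pass 1: [2, 8, 6, 20] (2 swaps)
Total swaps: 2


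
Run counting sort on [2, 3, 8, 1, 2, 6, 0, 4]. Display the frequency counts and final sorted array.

Count array: [1, 1, 2, 1, 1, 0, 1, 0, 1]
(count[i] = number of elements equal to i)
Cumulative count: [1, 2, 4, 5, 6, 6, 7, 7, 8]
Sorted: [0, 1, 2, 2, 3, 4, 6, 8]


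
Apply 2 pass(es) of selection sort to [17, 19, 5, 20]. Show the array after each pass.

Pass 1: Select minimum 5 at index 2, swap -> [5, 19, 17, 20]
Pass 2: Select minimum 17 at index 2, swap -> [5, 17, 19, 20]


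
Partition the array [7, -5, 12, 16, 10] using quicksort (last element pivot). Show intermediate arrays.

Partition 1: pivot=10 at index 2 -> [7, -5, 10, 16, 12]
Partition 2: pivot=-5 at index 0 -> [-5, 7, 10, 16, 12]
Partition 3: pivot=12 at index 3 -> [-5, 7, 10, 12, 16]


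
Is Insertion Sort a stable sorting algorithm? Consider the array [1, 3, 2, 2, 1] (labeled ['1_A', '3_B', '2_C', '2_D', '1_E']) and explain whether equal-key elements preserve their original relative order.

Trace Insertion Sort on the labeled array (the key is the number; the letter only tracks identity):
  Insert 3_B at index 1: [1_A, 3_B, 2_C, 2_D, 1_E]
  Insert 2_C at index 1: [1_A, 2_C, 3_B, 2_D, 1_E]
  Insert 2_D at index 2: [1_A, 2_C, 2_D, 3_B, 1_E]
  Insert 1_E at index 1: [1_A, 1_E, 2_C, 2_D, 3_B]
Final order: [1_A, 1_E, 2_C, 2_D, 3_B]
Equal keys:
  value 1: originally 1_A, 1_E; after sorting 1_A, 1_E -> order preserved
  value 2: originally 2_C, 2_D; after sorting 2_C, 2_D -> order preserved
All equal keys kept their original relative order. Insertion Sort is stable: elements are shifted only while they are strictly greater than the key, so a key is inserted after any equal elements already placed.
Answer: Stable


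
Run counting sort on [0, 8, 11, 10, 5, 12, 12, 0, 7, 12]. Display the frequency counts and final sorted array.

Count array: [2, 0, 0, 0, 0, 1, 0, 1, 1, 0, 1, 1, 3]
(count[i] = number of elements equal to i)
Cumulative count: [2, 2, 2, 2, 2, 3, 3, 4, 5, 5, 6, 7, 10]
Sorted: [0, 0, 5, 7, 8, 10, 11, 12, 12, 12]


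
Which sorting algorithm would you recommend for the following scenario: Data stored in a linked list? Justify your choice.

Best choice: Merge sort
Reason: Merge sort doesn't require random access; can be done in O(1) extra space for linked lists


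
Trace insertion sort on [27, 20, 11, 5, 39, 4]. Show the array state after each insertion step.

First element 27 is already 'sorted'
Insert 20: shifted 1 elements -> [20, 27, 11, 5, 39, 4]
Insert 11: shifted 2 elements -> [11, 20, 27, 5, 39, 4]
Insert 5: shifted 3 elements -> [5, 11, 20, 27, 39, 4]
Insert 39: shifted 0 elements -> [5, 11, 20, 27, 39, 4]
Insert 4: shifted 5 elements -> [4, 5, 11, 20, 27, 39]


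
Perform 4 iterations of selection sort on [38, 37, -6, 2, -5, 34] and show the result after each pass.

Pass 1: Select minimum -6 at index 2, swap -> [-6, 37, 38, 2, -5, 34]
Pass 2: Select minimum -5 at index 4, swap -> [-6, -5, 38, 2, 37, 34]
Pass 3: Select minimum 2 at index 3, swap -> [-6, -5, 2, 38, 37, 34]
Pass 4: Select minimum 34 at index 5, swap -> [-6, -5, 2, 34, 37, 38]


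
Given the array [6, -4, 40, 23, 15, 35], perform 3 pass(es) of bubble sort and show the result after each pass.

After pass 1: [-4, 6, 23, 15, 35, 40] (4 swaps)
After pass 2: [-4, 6, 15, 23, 35, 40] (1 swaps)
After pass 3: [-4, 6, 15, 23, 35, 40] (0 swaps)
Total swaps: 5


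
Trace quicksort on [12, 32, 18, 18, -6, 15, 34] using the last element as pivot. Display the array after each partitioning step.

Partition 1: pivot=34 at index 6 -> [12, 32, 18, 18, -6, 15, 34]
Partition 2: pivot=15 at index 2 -> [12, -6, 15, 18, 32, 18, 34]
Partition 3: pivot=-6 at index 0 -> [-6, 12, 15, 18, 32, 18, 34]
Partition 4: pivot=18 at index 4 -> [-6, 12, 15, 18, 18, 32, 34]


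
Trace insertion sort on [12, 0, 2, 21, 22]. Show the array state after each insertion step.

First element 12 is already 'sorted'
Insert 0: shifted 1 elements -> [0, 12, 2, 21, 22]
Insert 2: shifted 1 elements -> [0, 2, 12, 21, 22]
Insert 21: shifted 0 elements -> [0, 2, 12, 21, 22]
Insert 22: shifted 0 elements -> [0, 2, 12, 21, 22]


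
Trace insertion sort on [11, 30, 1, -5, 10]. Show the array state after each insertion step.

First element 11 is already 'sorted'
Insert 30: shifted 0 elements -> [11, 30, 1, -5, 10]
Insert 1: shifted 2 elements -> [1, 11, 30, -5, 10]
Insert -5: shifted 3 elements -> [-5, 1, 11, 30, 10]
Insert 10: shifted 2 elements -> [-5, 1, 10, 11, 30]


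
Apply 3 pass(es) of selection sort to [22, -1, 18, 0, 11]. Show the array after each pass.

Pass 1: Select minimum -1 at index 1, swap -> [-1, 22, 18, 0, 11]
Pass 2: Select minimum 0 at index 3, swap -> [-1, 0, 18, 22, 11]
Pass 3: Select minimum 11 at index 4, swap -> [-1, 0, 11, 22, 18]


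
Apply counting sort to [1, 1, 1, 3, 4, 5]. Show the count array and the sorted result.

Count array: [0, 3, 0, 1, 1, 1]
(count[i] = number of elements equal to i)
Cumulative count: [0, 3, 3, 4, 5, 6]
Sorted: [1, 1, 1, 3, 4, 5]


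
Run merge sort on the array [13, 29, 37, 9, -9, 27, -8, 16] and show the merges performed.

Divide and conquer:
  Merge [13] + [29] -> [13, 29]
  Merge [37] + [9] -> [9, 37]
  Merge [13, 29] + [9, 37] -> [9, 13, 29, 37]
  Merge [-9] + [27] -> [-9, 27]
  Merge [-8] + [16] -> [-8, 16]
  Merge [-9, 27] + [-8, 16] -> [-9, -8, 16, 27]
  Merge [9, 13, 29, 37] + [-9, -8, 16, 27] -> [-9, -8, 9, 13, 16, 27, 29, 37]


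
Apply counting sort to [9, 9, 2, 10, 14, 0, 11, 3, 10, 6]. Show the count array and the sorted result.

Count array: [1, 0, 1, 1, 0, 0, 1, 0, 0, 2, 2, 1, 0, 0, 1]
(count[i] = number of elements equal to i)
Cumulative count: [1, 1, 2, 3, 3, 3, 4, 4, 4, 6, 8, 9, 9, 9, 10]
Sorted: [0, 2, 3, 6, 9, 9, 10, 10, 11, 14]


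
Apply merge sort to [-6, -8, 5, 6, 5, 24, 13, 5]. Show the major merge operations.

Divide and conquer:
  Merge [-6] + [-8] -> [-8, -6]
  Merge [5] + [6] -> [5, 6]
  Merge [-8, -6] + [5, 6] -> [-8, -6, 5, 6]
  Merge [5] + [24] -> [5, 24]
  Merge [13] + [5] -> [5, 13]
  Merge [5, 24] + [5, 13] -> [5, 5, 13, 24]
  Merge [-8, -6, 5, 6] + [5, 5, 13, 24] -> [-8, -6, 5, 5, 5, 6, 13, 24]


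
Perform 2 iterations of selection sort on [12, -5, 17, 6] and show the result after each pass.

Pass 1: Select minimum -5 at index 1, swap -> [-5, 12, 17, 6]
Pass 2: Select minimum 6 at index 3, swap -> [-5, 6, 17, 12]


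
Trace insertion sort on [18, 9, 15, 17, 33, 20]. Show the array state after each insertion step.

First element 18 is already 'sorted'
Insert 9: shifted 1 elements -> [9, 18, 15, 17, 33, 20]
Insert 15: shifted 1 elements -> [9, 15, 18, 17, 33, 20]
Insert 17: shifted 1 elements -> [9, 15, 17, 18, 33, 20]
Insert 33: shifted 0 elements -> [9, 15, 17, 18, 33, 20]
Insert 20: shifted 1 elements -> [9, 15, 17, 18, 20, 33]


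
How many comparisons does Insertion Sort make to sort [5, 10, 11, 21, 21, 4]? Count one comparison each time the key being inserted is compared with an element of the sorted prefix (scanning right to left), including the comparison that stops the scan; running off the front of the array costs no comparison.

Insert 10: 5 <= 10 (stop) = 1 comparison(s) -> [5, 10, 11, 21, 21, 4]
Insert 11: 10 <= 11 (stop) = 1 comparison(s) -> [5, 10, 11, 21, 21, 4]
Insert 21: 11 <= 21 (stop) = 1 comparison(s) -> [5, 10, 11, 21, 21, 4]
Insert 21: 21 <= 21 (stop) = 1 comparison(s) -> [5, 10, 11, 21, 21, 4]
Insert 4: 21 > 4 (shift), 21 > 4 (shift), 11 > 4 (shift), 10 > 4 (shift), 5 > 4 (shift), reached front = 5 comparison(s) -> [4, 5, 10, 11, 21, 21]
Total comparisons: 1 + 1 + 1 + 1 + 5 = 9


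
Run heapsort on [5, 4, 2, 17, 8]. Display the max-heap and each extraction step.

Build heap: [17, 8, 2, 4, 5]
Extract 17: [8, 5, 2, 4, 17]
Extract 8: [5, 4, 2, 8, 17]
Extract 5: [4, 2, 5, 8, 17]
Extract 4: [2, 4, 5, 8, 17]


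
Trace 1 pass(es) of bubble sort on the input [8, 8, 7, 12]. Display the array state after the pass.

After pass 1: [8, 7, 8, 12] (1 swaps)
Total swaps: 1


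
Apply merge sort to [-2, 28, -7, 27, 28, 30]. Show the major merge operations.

Divide and conquer:
  Merge [28] + [-7] -> [-7, 28]
  Merge [-2] + [-7, 28] -> [-7, -2, 28]
  Merge [28] + [30] -> [28, 30]
  Merge [27] + [28, 30] -> [27, 28, 30]
  Merge [-7, -2, 28] + [27, 28, 30] -> [-7, -2, 27, 28, 28, 30]


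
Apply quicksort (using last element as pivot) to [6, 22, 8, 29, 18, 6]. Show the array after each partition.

Partition 1: pivot=6 at index 1 -> [6, 6, 8, 29, 18, 22]
Partition 2: pivot=22 at index 4 -> [6, 6, 8, 18, 22, 29]
Partition 3: pivot=18 at index 3 -> [6, 6, 8, 18, 22, 29]


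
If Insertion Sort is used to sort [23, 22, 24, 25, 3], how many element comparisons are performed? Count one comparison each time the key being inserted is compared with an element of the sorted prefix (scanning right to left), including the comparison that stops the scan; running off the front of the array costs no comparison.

Insert 22: 23 > 22 (shift), reached front = 1 comparison(s) -> [22, 23, 24, 25, 3]
Insert 24: 23 <= 24 (stop) = 1 comparison(s) -> [22, 23, 24, 25, 3]
Insert 25: 24 <= 25 (stop) = 1 comparison(s) -> [22, 23, 24, 25, 3]
Insert 3: 25 > 3 (shift), 24 > 3 (shift), 23 > 3 (shift), 22 > 3 (shift), reached front = 4 comparison(s) -> [3, 22, 23, 24, 25]
Total comparisons: 1 + 1 + 1 + 4 = 7


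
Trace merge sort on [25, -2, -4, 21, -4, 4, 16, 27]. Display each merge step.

Divide and conquer:
  Merge [25] + [-2] -> [-2, 25]
  Merge [-4] + [21] -> [-4, 21]
  Merge [-2, 25] + [-4, 21] -> [-4, -2, 21, 25]
  Merge [-4] + [4] -> [-4, 4]
  Merge [16] + [27] -> [16, 27]
  Merge [-4, 4] + [16, 27] -> [-4, 4, 16, 27]
  Merge [-4, -2, 21, 25] + [-4, 4, 16, 27] -> [-4, -4, -2, 4, 16, 21, 25, 27]


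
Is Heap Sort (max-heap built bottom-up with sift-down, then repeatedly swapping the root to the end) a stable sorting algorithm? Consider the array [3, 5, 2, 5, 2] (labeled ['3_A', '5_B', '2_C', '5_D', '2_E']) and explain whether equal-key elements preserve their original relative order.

Trace Heap Sort on the labeled array (the key is the number; the letter only tracks identity):
  Build max-heap: [5_B, 5_D, 2_C, 3_A, 2_E]
  Swap root 5_B to index 4, re-heapify first 4 -> [5_D, 3_A, 2_C, 2_E, 5_B]
  Swap root 5_D to index 3, re-heapify first 3 -> [3_A, 2_E, 2_C, 5_D, 5_B]
  Swap root 3_A to index 2, re-heapify first 2 -> [2_C, 2_E, 3_A, 5_D, 5_B]
  Swap root 2_C to index 1, re-heapify first 1 -> [2_E, 2_C, 3_A, 5_D, 5_B]
Final order: [2_E, 2_C, 3_A, 5_D, 5_B]
Equal keys:
  value 2: originally 2_C, 2_E; after sorting 2_E, 2_C -> order changed
  value 5: originally 5_B, 5_D; after sorting 5_D, 5_B -> order changed
Equal keys were reordered, so Heap Sort is not stable: heap construction and root-to-end swaps move elements without regard to the original order of equal keys. (One such input is enough; an unstable sort may happen to preserve order on other inputs, but it gives no guarantee.)
Answer: Not stable


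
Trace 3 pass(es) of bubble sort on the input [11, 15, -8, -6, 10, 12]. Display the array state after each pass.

After pass 1: [11, -8, -6, 10, 12, 15] (4 swaps)
After pass 2: [-8, -6, 10, 11, 12, 15] (3 swaps)
After pass 3: [-8, -6, 10, 11, 12, 15] (0 swaps)
Total swaps: 7


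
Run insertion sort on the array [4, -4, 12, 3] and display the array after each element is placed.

First element 4 is already 'sorted'
Insert -4: shifted 1 elements -> [-4, 4, 12, 3]
Insert 12: shifted 0 elements -> [-4, 4, 12, 3]
Insert 3: shifted 2 elements -> [-4, 3, 4, 12]


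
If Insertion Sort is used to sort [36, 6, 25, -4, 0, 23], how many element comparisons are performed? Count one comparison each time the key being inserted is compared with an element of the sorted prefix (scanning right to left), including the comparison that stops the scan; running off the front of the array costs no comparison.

Insert 6: 36 > 6 (shift), reached front = 1 comparison(s) -> [6, 36, 25, -4, 0, 23]
Insert 25: 36 > 25 (shift), 6 <= 25 (stop) = 2 comparison(s) -> [6, 25, 36, -4, 0, 23]
Insert -4: 36 > -4 (shift), 25 > -4 (shift), 6 > -4 (shift), reached front = 3 comparison(s) -> [-4, 6, 25, 36, 0, 23]
Insert 0: 36 > 0 (shift), 25 > 0 (shift), 6 > 0 (shift), -4 <= 0 (stop) = 4 comparison(s) -> [-4, 0, 6, 25, 36, 23]
Insert 23: 36 > 23 (shift), 25 > 23 (shift), 6 <= 23 (stop) = 3 comparison(s) -> [-4, 0, 6, 23, 25, 36]
Total comparisons: 1 + 2 + 3 + 4 + 3 = 13


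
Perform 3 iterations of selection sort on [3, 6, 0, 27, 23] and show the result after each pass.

Pass 1: Select minimum 0 at index 2, swap -> [0, 6, 3, 27, 23]
Pass 2: Select minimum 3 at index 2, swap -> [0, 3, 6, 27, 23]
Pass 3: Select minimum 6 at index 2, swap -> [0, 3, 6, 27, 23]


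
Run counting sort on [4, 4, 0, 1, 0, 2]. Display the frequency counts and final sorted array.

Count array: [2, 1, 1, 0, 2]
(count[i] = number of elements equal to i)
Cumulative count: [2, 3, 4, 4, 6]
Sorted: [0, 0, 1, 2, 4, 4]


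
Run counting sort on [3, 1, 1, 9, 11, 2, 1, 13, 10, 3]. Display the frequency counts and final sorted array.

Count array: [0, 3, 1, 2, 0, 0, 0, 0, 0, 1, 1, 1, 0, 1]
(count[i] = number of elements equal to i)
Cumulative count: [0, 3, 4, 6, 6, 6, 6, 6, 6, 7, 8, 9, 9, 10]
Sorted: [1, 1, 1, 2, 3, 3, 9, 10, 11, 13]


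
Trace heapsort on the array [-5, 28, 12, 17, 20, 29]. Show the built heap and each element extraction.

Build heap: [29, 28, 12, 17, 20, -5]
Extract 29: [28, 20, 12, 17, -5, 29]
Extract 28: [20, 17, 12, -5, 28, 29]
Extract 20: [17, -5, 12, 20, 28, 29]
Extract 17: [12, -5, 17, 20, 28, 29]
Extract 12: [-5, 12, 17, 20, 28, 29]


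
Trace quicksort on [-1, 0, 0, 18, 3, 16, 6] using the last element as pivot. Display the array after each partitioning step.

Partition 1: pivot=6 at index 4 -> [-1, 0, 0, 3, 6, 16, 18]
Partition 2: pivot=3 at index 3 -> [-1, 0, 0, 3, 6, 16, 18]
Partition 3: pivot=0 at index 2 -> [-1, 0, 0, 3, 6, 16, 18]
Partition 4: pivot=0 at index 1 -> [-1, 0, 0, 3, 6, 16, 18]
Partition 5: pivot=18 at index 6 -> [-1, 0, 0, 3, 6, 16, 18]


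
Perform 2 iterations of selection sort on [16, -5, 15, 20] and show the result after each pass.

Pass 1: Select minimum -5 at index 1, swap -> [-5, 16, 15, 20]
Pass 2: Select minimum 15 at index 2, swap -> [-5, 15, 16, 20]


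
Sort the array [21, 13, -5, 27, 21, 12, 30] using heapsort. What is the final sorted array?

Build heap: [30, 27, 21, 13, 21, 12, -5]
Extract 30: [27, 21, 21, 13, -5, 12, 30]
Extract 27: [21, 13, 21, 12, -5, 27, 30]
Extract 21: [21, 13, -5, 12, 21, 27, 30]
Extract 21: [13, 12, -5, 21, 21, 27, 30]
Extract 13: [12, -5, 13, 21, 21, 27, 30]
Extract 12: [-5, 12, 13, 21, 21, 27, 30]


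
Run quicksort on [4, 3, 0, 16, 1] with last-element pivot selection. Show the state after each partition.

Partition 1: pivot=1 at index 1 -> [0, 1, 4, 16, 3]
Partition 2: pivot=3 at index 2 -> [0, 1, 3, 16, 4]
Partition 3: pivot=4 at index 3 -> [0, 1, 3, 4, 16]


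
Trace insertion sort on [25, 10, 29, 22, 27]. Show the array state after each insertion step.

First element 25 is already 'sorted'
Insert 10: shifted 1 elements -> [10, 25, 29, 22, 27]
Insert 29: shifted 0 elements -> [10, 25, 29, 22, 27]
Insert 22: shifted 2 elements -> [10, 22, 25, 29, 27]
Insert 27: shifted 1 elements -> [10, 22, 25, 27, 29]


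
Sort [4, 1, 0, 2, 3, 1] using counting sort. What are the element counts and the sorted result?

Count array: [1, 2, 1, 1, 1]
(count[i] = number of elements equal to i)
Cumulative count: [1, 3, 4, 5, 6]
Sorted: [0, 1, 1, 2, 3, 4]


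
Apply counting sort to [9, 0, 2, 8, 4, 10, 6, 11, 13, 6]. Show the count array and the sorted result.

Count array: [1, 0, 1, 0, 1, 0, 2, 0, 1, 1, 1, 1, 0, 1]
(count[i] = number of elements equal to i)
Cumulative count: [1, 1, 2, 2, 3, 3, 5, 5, 6, 7, 8, 9, 9, 10]
Sorted: [0, 2, 4, 6, 6, 8, 9, 10, 11, 13]


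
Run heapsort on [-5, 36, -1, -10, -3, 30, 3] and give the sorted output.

Build heap: [36, -3, 30, -10, -5, -1, 3]
Extract 36: [30, -3, 3, -10, -5, -1, 36]
Extract 30: [3, -3, -1, -10, -5, 30, 36]
Extract 3: [-1, -3, -5, -10, 3, 30, 36]
Extract -1: [-3, -10, -5, -1, 3, 30, 36]
Extract -3: [-5, -10, -3, -1, 3, 30, 36]
Extract -5: [-10, -5, -3, -1, 3, 30, 36]


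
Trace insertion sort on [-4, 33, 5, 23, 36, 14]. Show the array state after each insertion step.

First element -4 is already 'sorted'
Insert 33: shifted 0 elements -> [-4, 33, 5, 23, 36, 14]
Insert 5: shifted 1 elements -> [-4, 5, 33, 23, 36, 14]
Insert 23: shifted 1 elements -> [-4, 5, 23, 33, 36, 14]
Insert 36: shifted 0 elements -> [-4, 5, 23, 33, 36, 14]
Insert 14: shifted 3 elements -> [-4, 5, 14, 23, 33, 36]


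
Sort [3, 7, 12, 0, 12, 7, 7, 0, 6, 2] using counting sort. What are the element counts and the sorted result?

Count array: [2, 0, 1, 1, 0, 0, 1, 3, 0, 0, 0, 0, 2]
(count[i] = number of elements equal to i)
Cumulative count: [2, 2, 3, 4, 4, 4, 5, 8, 8, 8, 8, 8, 10]
Sorted: [0, 0, 2, 3, 6, 7, 7, 7, 12, 12]


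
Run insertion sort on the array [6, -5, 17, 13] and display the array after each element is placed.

First element 6 is already 'sorted'
Insert -5: shifted 1 elements -> [-5, 6, 17, 13]
Insert 17: shifted 0 elements -> [-5, 6, 17, 13]
Insert 13: shifted 1 elements -> [-5, 6, 13, 17]


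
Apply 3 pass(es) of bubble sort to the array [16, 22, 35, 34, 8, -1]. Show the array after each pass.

After pass 1: [16, 22, 34, 8, -1, 35] (3 swaps)
After pass 2: [16, 22, 8, -1, 34, 35] (2 swaps)
After pass 3: [16, 8, -1, 22, 34, 35] (2 swaps)
Total swaps: 7


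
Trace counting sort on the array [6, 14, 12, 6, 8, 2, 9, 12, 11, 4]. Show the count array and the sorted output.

Count array: [0, 0, 1, 0, 1, 0, 2, 0, 1, 1, 0, 1, 2, 0, 1]
(count[i] = number of elements equal to i)
Cumulative count: [0, 0, 1, 1, 2, 2, 4, 4, 5, 6, 6, 7, 9, 9, 10]
Sorted: [2, 4, 6, 6, 8, 9, 11, 12, 12, 14]


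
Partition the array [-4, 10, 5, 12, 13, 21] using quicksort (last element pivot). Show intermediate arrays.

Partition 1: pivot=21 at index 5 -> [-4, 10, 5, 12, 13, 21]
Partition 2: pivot=13 at index 4 -> [-4, 10, 5, 12, 13, 21]
Partition 3: pivot=12 at index 3 -> [-4, 10, 5, 12, 13, 21]
Partition 4: pivot=5 at index 1 -> [-4, 5, 10, 12, 13, 21]


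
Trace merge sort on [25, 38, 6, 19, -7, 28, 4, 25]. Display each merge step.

Divide and conquer:
  Merge [25] + [38] -> [25, 38]
  Merge [6] + [19] -> [6, 19]
  Merge [25, 38] + [6, 19] -> [6, 19, 25, 38]
  Merge [-7] + [28] -> [-7, 28]
  Merge [4] + [25] -> [4, 25]
  Merge [-7, 28] + [4, 25] -> [-7, 4, 25, 28]
  Merge [6, 19, 25, 38] + [-7, 4, 25, 28] -> [-7, 4, 6, 19, 25, 25, 28, 38]


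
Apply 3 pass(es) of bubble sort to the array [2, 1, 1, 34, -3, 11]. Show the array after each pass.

After pass 1: [1, 1, 2, -3, 11, 34] (4 swaps)
After pass 2: [1, 1, -3, 2, 11, 34] (1 swaps)
After pass 3: [1, -3, 1, 2, 11, 34] (1 swaps)
Total swaps: 6


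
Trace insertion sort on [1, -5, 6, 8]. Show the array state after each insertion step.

First element 1 is already 'sorted'
Insert -5: shifted 1 elements -> [-5, 1, 6, 8]
Insert 6: shifted 0 elements -> [-5, 1, 6, 8]
Insert 8: shifted 0 elements -> [-5, 1, 6, 8]


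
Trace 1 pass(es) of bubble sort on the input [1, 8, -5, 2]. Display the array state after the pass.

After pass 1: [1, -5, 2, 8] (2 swaps)
Total swaps: 2


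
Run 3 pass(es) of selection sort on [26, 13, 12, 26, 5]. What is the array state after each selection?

Pass 1: Select minimum 5 at index 4, swap -> [5, 13, 12, 26, 26]
Pass 2: Select minimum 12 at index 2, swap -> [5, 12, 13, 26, 26]
Pass 3: Select minimum 13 at index 2, swap -> [5, 12, 13, 26, 26]


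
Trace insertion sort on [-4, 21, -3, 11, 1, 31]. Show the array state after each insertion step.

First element -4 is already 'sorted'
Insert 21: shifted 0 elements -> [-4, 21, -3, 11, 1, 31]
Insert -3: shifted 1 elements -> [-4, -3, 21, 11, 1, 31]
Insert 11: shifted 1 elements -> [-4, -3, 11, 21, 1, 31]
Insert 1: shifted 2 elements -> [-4, -3, 1, 11, 21, 31]
Insert 31: shifted 0 elements -> [-4, -3, 1, 11, 21, 31]


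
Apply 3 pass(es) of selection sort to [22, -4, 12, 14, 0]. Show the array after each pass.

Pass 1: Select minimum -4 at index 1, swap -> [-4, 22, 12, 14, 0]
Pass 2: Select minimum 0 at index 4, swap -> [-4, 0, 12, 14, 22]
Pass 3: Select minimum 12 at index 2, swap -> [-4, 0, 12, 14, 22]


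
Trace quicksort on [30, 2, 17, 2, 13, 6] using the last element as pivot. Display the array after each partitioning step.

Partition 1: pivot=6 at index 2 -> [2, 2, 6, 30, 13, 17]
Partition 2: pivot=2 at index 1 -> [2, 2, 6, 30, 13, 17]
Partition 3: pivot=17 at index 4 -> [2, 2, 6, 13, 17, 30]


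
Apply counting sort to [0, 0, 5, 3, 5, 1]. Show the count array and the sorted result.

Count array: [2, 1, 0, 1, 0, 2]
(count[i] = number of elements equal to i)
Cumulative count: [2, 3, 3, 4, 4, 6]
Sorted: [0, 0, 1, 3, 5, 5]


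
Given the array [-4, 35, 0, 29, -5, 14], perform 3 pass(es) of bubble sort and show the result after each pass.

After pass 1: [-4, 0, 29, -5, 14, 35] (4 swaps)
After pass 2: [-4, 0, -5, 14, 29, 35] (2 swaps)
After pass 3: [-4, -5, 0, 14, 29, 35] (1 swaps)
Total swaps: 7


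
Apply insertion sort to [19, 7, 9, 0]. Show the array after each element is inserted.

First element 19 is already 'sorted'
Insert 7: shifted 1 elements -> [7, 19, 9, 0]
Insert 9: shifted 1 elements -> [7, 9, 19, 0]
Insert 0: shifted 3 elements -> [0, 7, 9, 19]


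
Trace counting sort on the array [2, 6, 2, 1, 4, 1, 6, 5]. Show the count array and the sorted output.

Count array: [0, 2, 2, 0, 1, 1, 2]
(count[i] = number of elements equal to i)
Cumulative count: [0, 2, 4, 4, 5, 6, 8]
Sorted: [1, 1, 2, 2, 4, 5, 6, 6]


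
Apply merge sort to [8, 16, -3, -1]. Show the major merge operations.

Divide and conquer:
  Merge [8] + [16] -> [8, 16]
  Merge [-3] + [-1] -> [-3, -1]
  Merge [8, 16] + [-3, -1] -> [-3, -1, 8, 16]


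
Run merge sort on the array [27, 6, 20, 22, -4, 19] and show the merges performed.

Divide and conquer:
  Merge [6] + [20] -> [6, 20]
  Merge [27] + [6, 20] -> [6, 20, 27]
  Merge [-4] + [19] -> [-4, 19]
  Merge [22] + [-4, 19] -> [-4, 19, 22]
  Merge [6, 20, 27] + [-4, 19, 22] -> [-4, 6, 19, 20, 22, 27]


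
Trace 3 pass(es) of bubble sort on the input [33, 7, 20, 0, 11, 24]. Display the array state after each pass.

After pass 1: [7, 20, 0, 11, 24, 33] (5 swaps)
After pass 2: [7, 0, 11, 20, 24, 33] (2 swaps)
After pass 3: [0, 7, 11, 20, 24, 33] (1 swaps)
Total swaps: 8


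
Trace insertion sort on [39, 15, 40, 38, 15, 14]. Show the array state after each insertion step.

First element 39 is already 'sorted'
Insert 15: shifted 1 elements -> [15, 39, 40, 38, 15, 14]
Insert 40: shifted 0 elements -> [15, 39, 40, 38, 15, 14]
Insert 38: shifted 2 elements -> [15, 38, 39, 40, 15, 14]
Insert 15: shifted 3 elements -> [15, 15, 38, 39, 40, 14]
Insert 14: shifted 5 elements -> [14, 15, 15, 38, 39, 40]


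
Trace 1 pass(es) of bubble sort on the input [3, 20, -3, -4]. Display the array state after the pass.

After pass 1: [3, -3, -4, 20] (2 swaps)
Total swaps: 2


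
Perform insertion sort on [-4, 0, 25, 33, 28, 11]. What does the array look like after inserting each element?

First element -4 is already 'sorted'
Insert 0: shifted 0 elements -> [-4, 0, 25, 33, 28, 11]
Insert 25: shifted 0 elements -> [-4, 0, 25, 33, 28, 11]
Insert 33: shifted 0 elements -> [-4, 0, 25, 33, 28, 11]
Insert 28: shifted 1 elements -> [-4, 0, 25, 28, 33, 11]
Insert 11: shifted 3 elements -> [-4, 0, 11, 25, 28, 33]


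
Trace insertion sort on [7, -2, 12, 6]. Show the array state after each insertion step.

First element 7 is already 'sorted'
Insert -2: shifted 1 elements -> [-2, 7, 12, 6]
Insert 12: shifted 0 elements -> [-2, 7, 12, 6]
Insert 6: shifted 2 elements -> [-2, 6, 7, 12]


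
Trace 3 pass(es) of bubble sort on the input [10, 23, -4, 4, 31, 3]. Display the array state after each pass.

After pass 1: [10, -4, 4, 23, 3, 31] (3 swaps)
After pass 2: [-4, 4, 10, 3, 23, 31] (3 swaps)
After pass 3: [-4, 4, 3, 10, 23, 31] (1 swaps)
Total swaps: 7


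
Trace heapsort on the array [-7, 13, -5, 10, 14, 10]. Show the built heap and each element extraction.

Build heap: [14, 13, 10, 10, -7, -5]
Extract 14: [13, 10, 10, -5, -7, 14]
Extract 13: [10, -5, 10, -7, 13, 14]
Extract 10: [10, -5, -7, 10, 13, 14]
Extract 10: [-5, -7, 10, 10, 13, 14]
Extract -5: [-7, -5, 10, 10, 13, 14]


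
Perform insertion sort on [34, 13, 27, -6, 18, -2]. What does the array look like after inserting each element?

First element 34 is already 'sorted'
Insert 13: shifted 1 elements -> [13, 34, 27, -6, 18, -2]
Insert 27: shifted 1 elements -> [13, 27, 34, -6, 18, -2]
Insert -6: shifted 3 elements -> [-6, 13, 27, 34, 18, -2]
Insert 18: shifted 2 elements -> [-6, 13, 18, 27, 34, -2]
Insert -2: shifted 4 elements -> [-6, -2, 13, 18, 27, 34]


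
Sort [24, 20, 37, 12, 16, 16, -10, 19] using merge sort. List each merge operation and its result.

Divide and conquer:
  Merge [24] + [20] -> [20, 24]
  Merge [37] + [12] -> [12, 37]
  Merge [20, 24] + [12, 37] -> [12, 20, 24, 37]
  Merge [16] + [16] -> [16, 16]
  Merge [-10] + [19] -> [-10, 19]
  Merge [16, 16] + [-10, 19] -> [-10, 16, 16, 19]
  Merge [12, 20, 24, 37] + [-10, 16, 16, 19] -> [-10, 12, 16, 16, 19, 20, 24, 37]


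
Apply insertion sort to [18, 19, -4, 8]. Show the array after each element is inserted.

First element 18 is already 'sorted'
Insert 19: shifted 0 elements -> [18, 19, -4, 8]
Insert -4: shifted 2 elements -> [-4, 18, 19, 8]
Insert 8: shifted 2 elements -> [-4, 8, 18, 19]


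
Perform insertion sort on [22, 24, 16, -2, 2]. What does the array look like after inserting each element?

First element 22 is already 'sorted'
Insert 24: shifted 0 elements -> [22, 24, 16, -2, 2]
Insert 16: shifted 2 elements -> [16, 22, 24, -2, 2]
Insert -2: shifted 3 elements -> [-2, 16, 22, 24, 2]
Insert 2: shifted 3 elements -> [-2, 2, 16, 22, 24]


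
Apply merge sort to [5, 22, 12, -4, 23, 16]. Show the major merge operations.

Divide and conquer:
  Merge [22] + [12] -> [12, 22]
  Merge [5] + [12, 22] -> [5, 12, 22]
  Merge [23] + [16] -> [16, 23]
  Merge [-4] + [16, 23] -> [-4, 16, 23]
  Merge [5, 12, 22] + [-4, 16, 23] -> [-4, 5, 12, 16, 22, 23]


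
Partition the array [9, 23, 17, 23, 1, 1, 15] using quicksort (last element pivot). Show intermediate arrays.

Partition 1: pivot=15 at index 3 -> [9, 1, 1, 15, 23, 17, 23]
Partition 2: pivot=1 at index 1 -> [1, 1, 9, 15, 23, 17, 23]
Partition 3: pivot=23 at index 6 -> [1, 1, 9, 15, 23, 17, 23]
Partition 4: pivot=17 at index 4 -> [1, 1, 9, 15, 17, 23, 23]


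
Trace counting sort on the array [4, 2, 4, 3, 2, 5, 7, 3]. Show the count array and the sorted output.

Count array: [0, 0, 2, 2, 2, 1, 0, 1]
(count[i] = number of elements equal to i)
Cumulative count: [0, 0, 2, 4, 6, 7, 7, 8]
Sorted: [2, 2, 3, 3, 4, 4, 5, 7]


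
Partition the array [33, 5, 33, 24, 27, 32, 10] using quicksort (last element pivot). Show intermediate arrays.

Partition 1: pivot=10 at index 1 -> [5, 10, 33, 24, 27, 32, 33]
Partition 2: pivot=33 at index 6 -> [5, 10, 33, 24, 27, 32, 33]
Partition 3: pivot=32 at index 4 -> [5, 10, 24, 27, 32, 33, 33]
Partition 4: pivot=27 at index 3 -> [5, 10, 24, 27, 32, 33, 33]


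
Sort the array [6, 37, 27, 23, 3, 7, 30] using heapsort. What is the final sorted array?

Build heap: [37, 23, 30, 6, 3, 7, 27]
Extract 37: [30, 23, 27, 6, 3, 7, 37]
Extract 30: [27, 23, 7, 6, 3, 30, 37]
Extract 27: [23, 6, 7, 3, 27, 30, 37]
Extract 23: [7, 6, 3, 23, 27, 30, 37]
Extract 7: [6, 3, 7, 23, 27, 30, 37]
Extract 6: [3, 6, 7, 23, 27, 30, 37]


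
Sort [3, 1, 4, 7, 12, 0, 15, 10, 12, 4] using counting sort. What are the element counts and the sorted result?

Count array: [1, 1, 0, 1, 2, 0, 0, 1, 0, 0, 1, 0, 2, 0, 0, 1]
(count[i] = number of elements equal to i)
Cumulative count: [1, 2, 2, 3, 5, 5, 5, 6, 6, 6, 7, 7, 9, 9, 9, 10]
Sorted: [0, 1, 3, 4, 4, 7, 10, 12, 12, 15]


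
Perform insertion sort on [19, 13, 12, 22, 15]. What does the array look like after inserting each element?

First element 19 is already 'sorted'
Insert 13: shifted 1 elements -> [13, 19, 12, 22, 15]
Insert 12: shifted 2 elements -> [12, 13, 19, 22, 15]
Insert 22: shifted 0 elements -> [12, 13, 19, 22, 15]
Insert 15: shifted 2 elements -> [12, 13, 15, 19, 22]


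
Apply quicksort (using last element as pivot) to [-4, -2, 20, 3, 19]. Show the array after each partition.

Partition 1: pivot=19 at index 3 -> [-4, -2, 3, 19, 20]
Partition 2: pivot=3 at index 2 -> [-4, -2, 3, 19, 20]
Partition 3: pivot=-2 at index 1 -> [-4, -2, 3, 19, 20]


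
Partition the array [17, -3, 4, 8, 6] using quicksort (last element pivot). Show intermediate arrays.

Partition 1: pivot=6 at index 2 -> [-3, 4, 6, 8, 17]
Partition 2: pivot=4 at index 1 -> [-3, 4, 6, 8, 17]
Partition 3: pivot=17 at index 4 -> [-3, 4, 6, 8, 17]


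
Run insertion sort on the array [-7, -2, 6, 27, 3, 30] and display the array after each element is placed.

First element -7 is already 'sorted'
Insert -2: shifted 0 elements -> [-7, -2, 6, 27, 3, 30]
Insert 6: shifted 0 elements -> [-7, -2, 6, 27, 3, 30]
Insert 27: shifted 0 elements -> [-7, -2, 6, 27, 3, 30]
Insert 3: shifted 2 elements -> [-7, -2, 3, 6, 27, 30]
Insert 30: shifted 0 elements -> [-7, -2, 3, 6, 27, 30]


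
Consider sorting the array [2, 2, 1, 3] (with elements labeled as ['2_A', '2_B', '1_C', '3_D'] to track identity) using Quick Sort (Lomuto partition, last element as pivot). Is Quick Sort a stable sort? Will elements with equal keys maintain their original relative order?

Trace Quick Sort on the labeled array (the key is the number; the letter only tracks identity):
  Partition indices 0..3 around pivot 3_D -> [2_A, 2_B, 1_C, 3_D]
  Partition indices 0..2 around pivot 1_C -> [1_C, 2_B, 2_A, 3_D]
  Partition indices 1..2 around pivot 2_A -> [1_C, 2_B, 2_A, 3_D]
Final order: [1_C, 2_B, 2_A, 3_D]
Equal keys:
  value 2: originally 2_A, 2_B; after sorting 2_B, 2_A -> order changed
Equal keys were reordered, so Quick Sort is not stable: partition swaps elements across long distances and can reorder equal keys. (One such input is enough; an unstable sort may happen to preserve order on other inputs, but it gives no guarantee.)
Answer: Not stable


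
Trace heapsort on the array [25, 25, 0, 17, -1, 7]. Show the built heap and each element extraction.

Build heap: [25, 25, 7, 17, -1, 0]
Extract 25: [25, 17, 7, 0, -1, 25]
Extract 25: [17, 0, 7, -1, 25, 25]
Extract 17: [7, 0, -1, 17, 25, 25]
Extract 7: [0, -1, 7, 17, 25, 25]
Extract 0: [-1, 0, 7, 17, 25, 25]


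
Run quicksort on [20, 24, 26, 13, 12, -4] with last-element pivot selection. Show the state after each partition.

Partition 1: pivot=-4 at index 0 -> [-4, 24, 26, 13, 12, 20]
Partition 2: pivot=20 at index 3 -> [-4, 13, 12, 20, 26, 24]
Partition 3: pivot=12 at index 1 -> [-4, 12, 13, 20, 26, 24]
Partition 4: pivot=24 at index 4 -> [-4, 12, 13, 20, 24, 26]


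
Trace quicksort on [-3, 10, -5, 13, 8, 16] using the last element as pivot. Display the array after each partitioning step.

Partition 1: pivot=16 at index 5 -> [-3, 10, -5, 13, 8, 16]
Partition 2: pivot=8 at index 2 -> [-3, -5, 8, 13, 10, 16]
Partition 3: pivot=-5 at index 0 -> [-5, -3, 8, 13, 10, 16]
Partition 4: pivot=10 at index 3 -> [-5, -3, 8, 10, 13, 16]


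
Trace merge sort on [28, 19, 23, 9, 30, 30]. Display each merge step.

Divide and conquer:
  Merge [19] + [23] -> [19, 23]
  Merge [28] + [19, 23] -> [19, 23, 28]
  Merge [30] + [30] -> [30, 30]
  Merge [9] + [30, 30] -> [9, 30, 30]
  Merge [19, 23, 28] + [9, 30, 30] -> [9, 19, 23, 28, 30, 30]


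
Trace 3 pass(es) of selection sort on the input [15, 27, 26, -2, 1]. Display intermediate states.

Pass 1: Select minimum -2 at index 3, swap -> [-2, 27, 26, 15, 1]
Pass 2: Select minimum 1 at index 4, swap -> [-2, 1, 26, 15, 27]
Pass 3: Select minimum 15 at index 3, swap -> [-2, 1, 15, 26, 27]


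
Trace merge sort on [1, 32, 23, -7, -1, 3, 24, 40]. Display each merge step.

Divide and conquer:
  Merge [1] + [32] -> [1, 32]
  Merge [23] + [-7] -> [-7, 23]
  Merge [1, 32] + [-7, 23] -> [-7, 1, 23, 32]
  Merge [-1] + [3] -> [-1, 3]
  Merge [24] + [40] -> [24, 40]
  Merge [-1, 3] + [24, 40] -> [-1, 3, 24, 40]
  Merge [-7, 1, 23, 32] + [-1, 3, 24, 40] -> [-7, -1, 1, 3, 23, 24, 32, 40]


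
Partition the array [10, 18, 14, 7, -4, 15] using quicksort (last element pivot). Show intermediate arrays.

Partition 1: pivot=15 at index 4 -> [10, 14, 7, -4, 15, 18]
Partition 2: pivot=-4 at index 0 -> [-4, 14, 7, 10, 15, 18]
Partition 3: pivot=10 at index 2 -> [-4, 7, 10, 14, 15, 18]


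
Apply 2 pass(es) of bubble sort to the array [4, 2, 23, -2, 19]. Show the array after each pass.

After pass 1: [2, 4, -2, 19, 23] (3 swaps)
After pass 2: [2, -2, 4, 19, 23] (1 swaps)
Total swaps: 4


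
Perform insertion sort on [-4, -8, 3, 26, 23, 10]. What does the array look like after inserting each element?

First element -4 is already 'sorted'
Insert -8: shifted 1 elements -> [-8, -4, 3, 26, 23, 10]
Insert 3: shifted 0 elements -> [-8, -4, 3, 26, 23, 10]
Insert 26: shifted 0 elements -> [-8, -4, 3, 26, 23, 10]
Insert 23: shifted 1 elements -> [-8, -4, 3, 23, 26, 10]
Insert 10: shifted 2 elements -> [-8, -4, 3, 10, 23, 26]


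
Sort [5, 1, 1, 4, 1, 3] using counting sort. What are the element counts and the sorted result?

Count array: [0, 3, 0, 1, 1, 1]
(count[i] = number of elements equal to i)
Cumulative count: [0, 3, 3, 4, 5, 6]
Sorted: [1, 1, 1, 3, 4, 5]


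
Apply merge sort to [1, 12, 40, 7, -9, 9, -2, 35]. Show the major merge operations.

Divide and conquer:
  Merge [1] + [12] -> [1, 12]
  Merge [40] + [7] -> [7, 40]
  Merge [1, 12] + [7, 40] -> [1, 7, 12, 40]
  Merge [-9] + [9] -> [-9, 9]
  Merge [-2] + [35] -> [-2, 35]
  Merge [-9, 9] + [-2, 35] -> [-9, -2, 9, 35]
  Merge [1, 7, 12, 40] + [-9, -2, 9, 35] -> [-9, -2, 1, 7, 9, 12, 35, 40]


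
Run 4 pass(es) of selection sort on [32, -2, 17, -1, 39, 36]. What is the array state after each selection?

Pass 1: Select minimum -2 at index 1, swap -> [-2, 32, 17, -1, 39, 36]
Pass 2: Select minimum -1 at index 3, swap -> [-2, -1, 17, 32, 39, 36]
Pass 3: Select minimum 17 at index 2, swap -> [-2, -1, 17, 32, 39, 36]
Pass 4: Select minimum 32 at index 3, swap -> [-2, -1, 17, 32, 39, 36]


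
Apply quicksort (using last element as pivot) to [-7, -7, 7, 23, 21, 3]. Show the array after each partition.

Partition 1: pivot=3 at index 2 -> [-7, -7, 3, 23, 21, 7]
Partition 2: pivot=-7 at index 1 -> [-7, -7, 3, 23, 21, 7]
Partition 3: pivot=7 at index 3 -> [-7, -7, 3, 7, 21, 23]
Partition 4: pivot=23 at index 5 -> [-7, -7, 3, 7, 21, 23]


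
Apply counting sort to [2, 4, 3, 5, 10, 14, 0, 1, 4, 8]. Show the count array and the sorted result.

Count array: [1, 1, 1, 1, 2, 1, 0, 0, 1, 0, 1, 0, 0, 0, 1]
(count[i] = number of elements equal to i)
Cumulative count: [1, 2, 3, 4, 6, 7, 7, 7, 8, 8, 9, 9, 9, 9, 10]
Sorted: [0, 1, 2, 3, 4, 4, 5, 8, 10, 14]


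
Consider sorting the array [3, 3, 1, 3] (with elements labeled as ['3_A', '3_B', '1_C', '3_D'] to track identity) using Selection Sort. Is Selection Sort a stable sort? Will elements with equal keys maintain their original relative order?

Trace Selection Sort on the labeled array (the key is the number; the letter only tracks identity):
  Pass 1: minimum of unsorted part is 1_C at index 2; swap it with 3_A at index 0 -> [1_C, 3_B, 3_A, 3_D]
  Pass 2: minimum 3_B is already at index 1; no swap -> [1_C, 3_B, 3_A, 3_D]
  Pass 3: minimum 3_A is already at index 2; no swap -> [1_C, 3_B, 3_A, 3_D]
Final order: [1_C, 3_B, 3_A, 3_D]
Equal keys:
  value 3: originally 3_A, 3_B, 3_D; after sorting 3_B, 3_A, 3_D -> order changed
Equal keys were reordered, so Selection Sort is not stable: the long-range swap that moves the minimum into place can carry an element past an equal key. (One such input is enough; an unstable sort may happen to preserve order on other inputs, but it gives no guarantee.)
Answer: Not stable


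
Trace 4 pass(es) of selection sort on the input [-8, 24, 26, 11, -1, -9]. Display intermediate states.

Pass 1: Select minimum -9 at index 5, swap -> [-9, 24, 26, 11, -1, -8]
Pass 2: Select minimum -8 at index 5, swap -> [-9, -8, 26, 11, -1, 24]
Pass 3: Select minimum -1 at index 4, swap -> [-9, -8, -1, 11, 26, 24]
Pass 4: Select minimum 11 at index 3, swap -> [-9, -8, -1, 11, 26, 24]


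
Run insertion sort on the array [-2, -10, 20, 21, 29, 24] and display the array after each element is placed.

First element -2 is already 'sorted'
Insert -10: shifted 1 elements -> [-10, -2, 20, 21, 29, 24]
Insert 20: shifted 0 elements -> [-10, -2, 20, 21, 29, 24]
Insert 21: shifted 0 elements -> [-10, -2, 20, 21, 29, 24]
Insert 29: shifted 0 elements -> [-10, -2, 20, 21, 29, 24]
Insert 24: shifted 1 elements -> [-10, -2, 20, 21, 24, 29]


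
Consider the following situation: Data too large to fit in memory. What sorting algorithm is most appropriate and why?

Best choice: External merge sort
Reason: Minimizes disk I/O by sequential reads/writes


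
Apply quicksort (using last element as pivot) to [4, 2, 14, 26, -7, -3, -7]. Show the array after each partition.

Partition 1: pivot=-7 at index 1 -> [-7, -7, 14, 26, 4, -3, 2]
Partition 2: pivot=2 at index 3 -> [-7, -7, -3, 2, 4, 14, 26]
Partition 3: pivot=26 at index 6 -> [-7, -7, -3, 2, 4, 14, 26]
Partition 4: pivot=14 at index 5 -> [-7, -7, -3, 2, 4, 14, 26]


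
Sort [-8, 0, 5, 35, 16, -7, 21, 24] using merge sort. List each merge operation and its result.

Divide and conquer:
  Merge [-8] + [0] -> [-8, 0]
  Merge [5] + [35] -> [5, 35]
  Merge [-8, 0] + [5, 35] -> [-8, 0, 5, 35]
  Merge [16] + [-7] -> [-7, 16]
  Merge [21] + [24] -> [21, 24]
  Merge [-7, 16] + [21, 24] -> [-7, 16, 21, 24]
  Merge [-8, 0, 5, 35] + [-7, 16, 21, 24] -> [-8, -7, 0, 5, 16, 21, 24, 35]


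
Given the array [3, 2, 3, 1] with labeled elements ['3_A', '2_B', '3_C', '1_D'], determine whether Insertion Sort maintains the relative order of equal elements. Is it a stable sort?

Trace Insertion Sort on the labeled array (the key is the number; the letter only tracks identity):
  Insert 2_B at index 0: [2_B, 3_A, 3_C, 1_D]
  Insert 3_C at index 2: [2_B, 3_A, 3_C, 1_D]
  Insert 1_D at index 0: [1_D, 2_B, 3_A, 3_C]
Final order: [1_D, 2_B, 3_A, 3_C]
Equal keys:
  value 3: originally 3_A, 3_C; after sorting 3_A, 3_C -> order preserved
All equal keys kept their original relative order. Insertion Sort is stable: elements are shifted only while they are strictly greater than the key, so a key is inserted after any equal elements already placed.
Answer: Stable
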